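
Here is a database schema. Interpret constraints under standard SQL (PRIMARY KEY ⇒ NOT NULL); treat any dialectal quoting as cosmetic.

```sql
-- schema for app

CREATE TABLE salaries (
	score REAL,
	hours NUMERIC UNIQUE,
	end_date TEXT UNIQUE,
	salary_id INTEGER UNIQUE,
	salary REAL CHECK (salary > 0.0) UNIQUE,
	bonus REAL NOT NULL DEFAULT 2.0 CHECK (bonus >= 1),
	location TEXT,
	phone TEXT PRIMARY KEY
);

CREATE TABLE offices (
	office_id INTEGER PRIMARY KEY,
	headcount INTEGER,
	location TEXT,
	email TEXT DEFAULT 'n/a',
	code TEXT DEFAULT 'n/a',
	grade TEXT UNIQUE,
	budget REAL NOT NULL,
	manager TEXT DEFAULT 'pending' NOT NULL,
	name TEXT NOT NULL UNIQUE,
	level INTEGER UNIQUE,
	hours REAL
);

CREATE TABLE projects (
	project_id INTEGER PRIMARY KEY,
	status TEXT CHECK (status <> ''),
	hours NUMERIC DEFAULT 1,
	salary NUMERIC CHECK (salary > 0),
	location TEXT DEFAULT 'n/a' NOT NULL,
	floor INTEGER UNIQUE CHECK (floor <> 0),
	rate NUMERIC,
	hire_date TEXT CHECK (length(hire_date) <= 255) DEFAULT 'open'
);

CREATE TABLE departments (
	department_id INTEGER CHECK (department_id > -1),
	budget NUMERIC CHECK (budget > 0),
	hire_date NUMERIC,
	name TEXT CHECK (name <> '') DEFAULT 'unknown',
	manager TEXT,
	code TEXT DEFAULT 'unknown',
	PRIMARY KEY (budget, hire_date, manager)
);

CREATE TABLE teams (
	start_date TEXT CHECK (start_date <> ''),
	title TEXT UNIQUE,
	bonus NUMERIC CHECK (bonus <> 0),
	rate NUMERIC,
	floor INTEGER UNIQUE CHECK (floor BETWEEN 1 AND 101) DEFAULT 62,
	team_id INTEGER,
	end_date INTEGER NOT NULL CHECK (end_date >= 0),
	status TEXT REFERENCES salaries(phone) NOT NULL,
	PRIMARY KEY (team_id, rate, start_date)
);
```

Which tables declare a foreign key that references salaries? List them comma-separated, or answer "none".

teams

- teams.status references salaries(phone).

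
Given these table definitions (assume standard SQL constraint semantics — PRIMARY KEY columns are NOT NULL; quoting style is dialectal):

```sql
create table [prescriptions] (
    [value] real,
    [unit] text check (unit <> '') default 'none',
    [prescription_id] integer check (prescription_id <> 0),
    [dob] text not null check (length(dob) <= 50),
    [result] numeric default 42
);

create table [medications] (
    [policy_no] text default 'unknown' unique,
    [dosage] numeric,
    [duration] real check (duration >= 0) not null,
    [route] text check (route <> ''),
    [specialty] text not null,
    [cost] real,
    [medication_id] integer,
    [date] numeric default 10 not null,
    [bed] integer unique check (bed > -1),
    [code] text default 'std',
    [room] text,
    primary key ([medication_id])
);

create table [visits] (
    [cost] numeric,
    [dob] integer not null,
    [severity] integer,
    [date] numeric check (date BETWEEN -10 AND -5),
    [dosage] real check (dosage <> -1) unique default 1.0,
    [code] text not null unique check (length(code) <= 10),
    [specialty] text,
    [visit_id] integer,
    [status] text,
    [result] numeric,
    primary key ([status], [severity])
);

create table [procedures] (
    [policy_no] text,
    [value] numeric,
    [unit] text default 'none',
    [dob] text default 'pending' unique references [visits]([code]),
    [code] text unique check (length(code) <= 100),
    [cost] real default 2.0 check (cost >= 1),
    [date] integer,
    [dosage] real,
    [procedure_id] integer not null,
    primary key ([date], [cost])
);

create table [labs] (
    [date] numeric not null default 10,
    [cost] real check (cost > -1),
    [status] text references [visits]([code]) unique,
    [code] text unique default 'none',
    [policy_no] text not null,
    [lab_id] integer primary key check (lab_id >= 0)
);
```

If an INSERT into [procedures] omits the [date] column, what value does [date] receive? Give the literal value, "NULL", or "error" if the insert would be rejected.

date has no DEFAULT clause.
Omitting it would insert NULL, but it is part of the PRIMARY KEY, so the INSERT fails.

error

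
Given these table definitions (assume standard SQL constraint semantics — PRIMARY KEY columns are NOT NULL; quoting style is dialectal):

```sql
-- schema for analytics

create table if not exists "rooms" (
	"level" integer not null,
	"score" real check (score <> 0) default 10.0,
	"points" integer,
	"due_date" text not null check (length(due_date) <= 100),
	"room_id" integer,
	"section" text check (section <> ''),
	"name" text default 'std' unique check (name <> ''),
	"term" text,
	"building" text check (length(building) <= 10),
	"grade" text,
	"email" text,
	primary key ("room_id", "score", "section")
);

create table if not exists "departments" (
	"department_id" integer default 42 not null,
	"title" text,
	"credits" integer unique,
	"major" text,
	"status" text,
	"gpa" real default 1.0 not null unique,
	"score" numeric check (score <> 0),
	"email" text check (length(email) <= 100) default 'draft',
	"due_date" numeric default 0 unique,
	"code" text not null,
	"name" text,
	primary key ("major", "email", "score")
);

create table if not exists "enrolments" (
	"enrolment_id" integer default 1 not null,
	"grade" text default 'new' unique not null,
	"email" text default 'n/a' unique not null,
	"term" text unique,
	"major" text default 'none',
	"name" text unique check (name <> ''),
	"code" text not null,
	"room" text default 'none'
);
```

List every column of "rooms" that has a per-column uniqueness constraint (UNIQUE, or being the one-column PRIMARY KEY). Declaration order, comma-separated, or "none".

name

- level: no UNIQUE or single-column PK constraint.
- score: part of a composite PRIMARY KEY — only the tuple is unique, not this column on its own.
- points: no UNIQUE or single-column PK constraint.
- due_date: no UNIQUE or single-column PK constraint.
- room_id: part of a composite PRIMARY KEY — only the tuple is unique, not this column on its own.
- section: part of a composite PRIMARY KEY — only the tuple is unique, not this column on its own.
- name: declared UNIQUE → unique.
- term: no UNIQUE or single-column PK constraint.
- building: no UNIQUE or single-column PK constraint.
- grade: no UNIQUE or single-column PK constraint.
- email: no UNIQUE or single-column PK constraint.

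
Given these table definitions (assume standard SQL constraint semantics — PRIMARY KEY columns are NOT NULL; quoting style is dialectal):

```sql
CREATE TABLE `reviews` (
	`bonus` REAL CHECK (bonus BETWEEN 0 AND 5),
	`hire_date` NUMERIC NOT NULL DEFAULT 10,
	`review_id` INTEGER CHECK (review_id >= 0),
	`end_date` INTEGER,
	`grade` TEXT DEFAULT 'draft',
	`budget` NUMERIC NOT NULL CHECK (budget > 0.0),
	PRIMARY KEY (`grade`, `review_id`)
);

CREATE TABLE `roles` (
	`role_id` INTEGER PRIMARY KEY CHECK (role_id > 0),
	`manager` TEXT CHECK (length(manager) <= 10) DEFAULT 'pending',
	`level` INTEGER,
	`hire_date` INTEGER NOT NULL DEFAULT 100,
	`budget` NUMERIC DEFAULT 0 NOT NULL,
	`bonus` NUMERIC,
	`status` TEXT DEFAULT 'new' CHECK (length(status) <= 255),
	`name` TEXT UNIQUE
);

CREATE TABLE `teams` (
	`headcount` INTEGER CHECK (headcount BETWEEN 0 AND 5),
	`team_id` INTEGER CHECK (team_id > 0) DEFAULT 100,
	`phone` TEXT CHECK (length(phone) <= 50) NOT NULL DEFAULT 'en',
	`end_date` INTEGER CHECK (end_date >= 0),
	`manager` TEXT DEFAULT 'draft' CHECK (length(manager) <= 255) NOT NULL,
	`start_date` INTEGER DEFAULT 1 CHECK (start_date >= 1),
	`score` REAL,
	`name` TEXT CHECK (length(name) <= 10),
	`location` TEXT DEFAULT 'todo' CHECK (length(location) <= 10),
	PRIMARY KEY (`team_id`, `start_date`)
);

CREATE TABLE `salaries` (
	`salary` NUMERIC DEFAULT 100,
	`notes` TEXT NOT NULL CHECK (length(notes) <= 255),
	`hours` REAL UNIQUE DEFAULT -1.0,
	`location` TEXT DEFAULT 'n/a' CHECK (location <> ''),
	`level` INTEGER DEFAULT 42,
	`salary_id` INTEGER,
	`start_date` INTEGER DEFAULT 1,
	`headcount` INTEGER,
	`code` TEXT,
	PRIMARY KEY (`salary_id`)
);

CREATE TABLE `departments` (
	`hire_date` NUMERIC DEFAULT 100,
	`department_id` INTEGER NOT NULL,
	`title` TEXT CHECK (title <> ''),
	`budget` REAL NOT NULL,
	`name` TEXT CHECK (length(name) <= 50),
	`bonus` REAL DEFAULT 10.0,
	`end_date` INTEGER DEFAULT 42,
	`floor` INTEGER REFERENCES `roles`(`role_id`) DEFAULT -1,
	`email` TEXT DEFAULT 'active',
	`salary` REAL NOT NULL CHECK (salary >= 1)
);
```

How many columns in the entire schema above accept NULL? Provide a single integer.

26

reviews: 2 nullable (bonus, end_date — PK (grade, review_id) and explicit NOT NULL columns excluded).
roles: 5 nullable (manager, level, bonus, status, name — PK (role_id) and explicit NOT NULL columns excluded).
teams: 5 nullable (headcount, end_date, score, name, location — PK (team_id, start_date) and explicit NOT NULL columns excluded).
salaries: 7 nullable (salary, hours, location, level, start_date, headcount, code — PK (salary_id) and explicit NOT NULL columns excluded).
departments: 7 nullable (hire_date, title, name, bonus, end_date, floor, email — PK none and explicit NOT NULL columns excluded).
Total: 2 + 5 + 5 + 7 + 7 = 26.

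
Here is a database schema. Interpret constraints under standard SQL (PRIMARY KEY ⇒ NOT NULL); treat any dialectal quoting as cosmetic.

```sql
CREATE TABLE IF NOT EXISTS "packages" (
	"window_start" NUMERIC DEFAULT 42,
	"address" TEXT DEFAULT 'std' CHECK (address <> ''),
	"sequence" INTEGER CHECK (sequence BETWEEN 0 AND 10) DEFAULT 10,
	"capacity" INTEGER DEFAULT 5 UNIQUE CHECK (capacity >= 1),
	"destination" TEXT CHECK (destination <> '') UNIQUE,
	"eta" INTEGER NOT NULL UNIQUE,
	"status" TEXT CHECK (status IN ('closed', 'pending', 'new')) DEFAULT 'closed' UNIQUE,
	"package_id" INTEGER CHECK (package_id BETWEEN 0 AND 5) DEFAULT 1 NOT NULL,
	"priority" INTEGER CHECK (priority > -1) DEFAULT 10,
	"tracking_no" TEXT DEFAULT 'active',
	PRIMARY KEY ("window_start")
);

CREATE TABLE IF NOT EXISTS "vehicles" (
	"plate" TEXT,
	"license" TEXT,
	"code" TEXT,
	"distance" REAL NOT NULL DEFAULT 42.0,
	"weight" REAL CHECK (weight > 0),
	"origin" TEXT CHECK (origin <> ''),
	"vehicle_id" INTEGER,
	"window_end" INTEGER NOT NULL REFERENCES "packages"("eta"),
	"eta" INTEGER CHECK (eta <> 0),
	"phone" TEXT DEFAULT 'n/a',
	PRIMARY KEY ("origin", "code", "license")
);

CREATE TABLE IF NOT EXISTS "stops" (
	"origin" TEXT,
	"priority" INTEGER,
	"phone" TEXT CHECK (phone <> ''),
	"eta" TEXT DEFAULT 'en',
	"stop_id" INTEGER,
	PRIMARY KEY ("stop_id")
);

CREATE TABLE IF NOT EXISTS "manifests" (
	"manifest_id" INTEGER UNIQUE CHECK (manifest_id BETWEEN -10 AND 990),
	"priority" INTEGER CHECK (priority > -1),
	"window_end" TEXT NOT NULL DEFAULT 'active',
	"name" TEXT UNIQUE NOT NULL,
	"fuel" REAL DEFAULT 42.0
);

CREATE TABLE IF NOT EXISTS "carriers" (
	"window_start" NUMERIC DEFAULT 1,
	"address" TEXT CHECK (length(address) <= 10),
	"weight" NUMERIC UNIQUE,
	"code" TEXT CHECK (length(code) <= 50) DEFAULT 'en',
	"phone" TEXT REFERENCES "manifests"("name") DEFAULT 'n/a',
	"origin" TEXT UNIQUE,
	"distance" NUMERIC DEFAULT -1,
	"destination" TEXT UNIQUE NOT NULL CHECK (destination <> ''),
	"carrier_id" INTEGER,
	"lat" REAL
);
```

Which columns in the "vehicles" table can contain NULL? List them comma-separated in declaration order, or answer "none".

plate, weight, vehicle_id, eta, phone

- plate: no NOT NULL constraint applies → nullable.
- license: part of the PRIMARY KEY, which implies NOT NULL → not nullable.
- code: part of the PRIMARY KEY, which implies NOT NULL → not nullable.
- distance: declared NOT NULL → not nullable.
- weight: CHECK does not forbid NULL (a CHECK constraint passes when its expression is NULL) → nullable.
- origin: part of the PRIMARY KEY, which implies NOT NULL → not nullable.
- vehicle_id: no NOT NULL constraint applies → nullable.
- window_end: declared NOT NULL → not nullable.
- eta: CHECK does not forbid NULL (a CHECK constraint passes when its expression is NULL) → nullable.
- phone: DEFAULT only fills an omitted column; an explicit NULL is still allowed → nullable.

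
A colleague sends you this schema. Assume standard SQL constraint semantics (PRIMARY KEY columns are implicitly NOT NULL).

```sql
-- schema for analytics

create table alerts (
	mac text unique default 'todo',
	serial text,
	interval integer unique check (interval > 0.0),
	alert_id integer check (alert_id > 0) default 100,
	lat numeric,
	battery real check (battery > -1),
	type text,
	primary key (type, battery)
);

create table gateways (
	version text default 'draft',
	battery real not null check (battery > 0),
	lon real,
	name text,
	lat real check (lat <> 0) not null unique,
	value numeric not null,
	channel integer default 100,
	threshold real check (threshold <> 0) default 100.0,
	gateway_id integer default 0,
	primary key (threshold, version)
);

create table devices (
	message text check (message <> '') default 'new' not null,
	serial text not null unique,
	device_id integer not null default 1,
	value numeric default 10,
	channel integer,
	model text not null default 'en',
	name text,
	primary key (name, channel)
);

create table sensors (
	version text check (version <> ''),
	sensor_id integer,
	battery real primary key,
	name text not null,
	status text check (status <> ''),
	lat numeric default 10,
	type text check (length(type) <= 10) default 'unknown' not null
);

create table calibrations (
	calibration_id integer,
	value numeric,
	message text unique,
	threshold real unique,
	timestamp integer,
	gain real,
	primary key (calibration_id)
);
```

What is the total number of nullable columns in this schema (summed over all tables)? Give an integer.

alerts: 5 nullable (mac, serial, interval, alert_id, lat — PK (type, battery) and explicit NOT NULL columns excluded).
gateways: 4 nullable (lon, name, channel, gateway_id — PK (threshold, version) and explicit NOT NULL columns excluded).
devices: 1 nullable (value — PK (name, channel) and explicit NOT NULL columns excluded).
sensors: 4 nullable (version, sensor_id, status, lat — PK (battery) and explicit NOT NULL columns excluded).
calibrations: 5 nullable (value, message, threshold, timestamp, gain — PK (calibration_id) and explicit NOT NULL columns excluded).
Total: 5 + 4 + 1 + 4 + 5 = 19.

19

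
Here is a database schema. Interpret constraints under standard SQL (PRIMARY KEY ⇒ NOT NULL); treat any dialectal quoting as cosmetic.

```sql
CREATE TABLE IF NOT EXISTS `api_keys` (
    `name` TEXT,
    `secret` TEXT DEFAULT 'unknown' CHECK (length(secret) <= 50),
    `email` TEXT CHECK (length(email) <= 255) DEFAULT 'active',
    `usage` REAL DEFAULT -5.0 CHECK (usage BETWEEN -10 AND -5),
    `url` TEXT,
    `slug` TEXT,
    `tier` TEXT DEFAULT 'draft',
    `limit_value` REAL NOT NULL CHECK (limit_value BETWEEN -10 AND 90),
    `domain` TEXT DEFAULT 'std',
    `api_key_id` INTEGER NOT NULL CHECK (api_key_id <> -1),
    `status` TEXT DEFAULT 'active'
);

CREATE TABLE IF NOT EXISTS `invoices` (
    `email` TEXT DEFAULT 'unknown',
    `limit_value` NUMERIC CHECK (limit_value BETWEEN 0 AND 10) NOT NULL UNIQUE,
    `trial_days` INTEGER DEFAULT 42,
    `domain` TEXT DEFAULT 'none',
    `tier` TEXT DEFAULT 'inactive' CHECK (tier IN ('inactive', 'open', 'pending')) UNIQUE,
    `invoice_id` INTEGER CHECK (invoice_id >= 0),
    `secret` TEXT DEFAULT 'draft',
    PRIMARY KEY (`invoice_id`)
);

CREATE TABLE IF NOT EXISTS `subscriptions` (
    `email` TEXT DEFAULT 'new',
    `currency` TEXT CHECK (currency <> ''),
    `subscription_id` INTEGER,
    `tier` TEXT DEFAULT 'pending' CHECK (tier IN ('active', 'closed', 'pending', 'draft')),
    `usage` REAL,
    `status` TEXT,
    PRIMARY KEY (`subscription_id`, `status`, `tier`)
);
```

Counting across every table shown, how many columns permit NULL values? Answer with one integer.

api_keys: 9 nullable (name, secret, email, usage, url, slug, tier, domain, status — PK none and explicit NOT NULL columns excluded).
invoices: 5 nullable (email, trial_days, domain, tier, secret — PK (invoice_id) and explicit NOT NULL columns excluded).
subscriptions: 3 nullable (email, currency, usage — PK (subscription_id, status, tier) and explicit NOT NULL columns excluded).
Total: 9 + 5 + 3 = 17.

17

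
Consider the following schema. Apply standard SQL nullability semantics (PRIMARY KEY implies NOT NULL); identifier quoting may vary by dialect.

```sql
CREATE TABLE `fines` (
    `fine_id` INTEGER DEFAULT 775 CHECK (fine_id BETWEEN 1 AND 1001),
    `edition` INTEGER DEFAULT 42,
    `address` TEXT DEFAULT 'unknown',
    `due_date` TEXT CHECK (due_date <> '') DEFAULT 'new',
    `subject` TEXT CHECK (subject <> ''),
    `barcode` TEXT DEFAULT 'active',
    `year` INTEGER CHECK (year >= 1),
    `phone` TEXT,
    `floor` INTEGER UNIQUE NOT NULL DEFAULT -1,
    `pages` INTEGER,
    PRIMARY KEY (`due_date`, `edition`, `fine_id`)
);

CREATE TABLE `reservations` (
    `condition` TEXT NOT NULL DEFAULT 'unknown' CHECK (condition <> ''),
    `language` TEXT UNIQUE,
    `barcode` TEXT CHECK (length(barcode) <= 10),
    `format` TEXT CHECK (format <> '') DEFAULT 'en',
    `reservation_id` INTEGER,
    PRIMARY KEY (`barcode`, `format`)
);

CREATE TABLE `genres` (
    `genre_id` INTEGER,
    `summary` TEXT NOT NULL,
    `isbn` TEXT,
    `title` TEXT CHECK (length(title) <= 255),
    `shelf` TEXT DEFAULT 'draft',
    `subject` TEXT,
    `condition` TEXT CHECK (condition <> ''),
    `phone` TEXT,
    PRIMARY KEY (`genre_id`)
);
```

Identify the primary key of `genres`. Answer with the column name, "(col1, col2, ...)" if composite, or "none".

genre_id is declared PRIMARY KEY as a table-level PRIMARY KEY clause.

genre_id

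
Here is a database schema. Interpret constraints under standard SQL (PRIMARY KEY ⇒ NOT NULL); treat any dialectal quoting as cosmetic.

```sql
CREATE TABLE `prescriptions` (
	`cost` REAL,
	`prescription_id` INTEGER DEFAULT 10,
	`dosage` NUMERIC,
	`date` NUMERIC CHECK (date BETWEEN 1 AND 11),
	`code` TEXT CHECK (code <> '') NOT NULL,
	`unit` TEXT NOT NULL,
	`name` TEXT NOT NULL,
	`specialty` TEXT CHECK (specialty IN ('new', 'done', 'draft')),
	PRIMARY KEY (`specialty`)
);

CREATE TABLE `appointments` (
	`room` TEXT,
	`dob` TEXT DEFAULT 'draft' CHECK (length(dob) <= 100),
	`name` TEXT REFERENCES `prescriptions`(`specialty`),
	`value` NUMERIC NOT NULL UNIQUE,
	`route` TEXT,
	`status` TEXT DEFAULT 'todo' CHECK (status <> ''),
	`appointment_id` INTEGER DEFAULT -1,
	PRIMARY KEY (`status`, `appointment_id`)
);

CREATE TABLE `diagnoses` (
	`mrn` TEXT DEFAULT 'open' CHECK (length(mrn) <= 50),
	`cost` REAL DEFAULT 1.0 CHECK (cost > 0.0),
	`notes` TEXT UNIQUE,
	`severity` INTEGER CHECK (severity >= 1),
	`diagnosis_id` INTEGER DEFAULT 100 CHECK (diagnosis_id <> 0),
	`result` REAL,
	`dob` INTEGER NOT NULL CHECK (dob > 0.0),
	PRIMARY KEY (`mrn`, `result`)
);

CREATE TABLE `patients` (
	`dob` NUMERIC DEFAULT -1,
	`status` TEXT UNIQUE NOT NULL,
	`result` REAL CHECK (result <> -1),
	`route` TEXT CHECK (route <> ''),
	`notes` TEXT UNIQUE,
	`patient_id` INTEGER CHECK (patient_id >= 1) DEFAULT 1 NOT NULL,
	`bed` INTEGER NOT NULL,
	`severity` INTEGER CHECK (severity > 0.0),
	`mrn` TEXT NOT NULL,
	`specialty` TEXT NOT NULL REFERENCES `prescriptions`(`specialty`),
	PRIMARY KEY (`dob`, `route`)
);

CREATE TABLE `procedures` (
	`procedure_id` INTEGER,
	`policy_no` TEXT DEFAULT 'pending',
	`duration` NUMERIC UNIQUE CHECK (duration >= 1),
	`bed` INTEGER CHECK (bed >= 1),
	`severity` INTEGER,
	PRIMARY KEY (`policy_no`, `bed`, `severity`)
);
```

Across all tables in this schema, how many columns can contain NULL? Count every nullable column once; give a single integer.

17

prescriptions: 4 nullable (cost, prescription_id, dosage, date — PK (specialty) and explicit NOT NULL columns excluded).
appointments: 4 nullable (room, dob, name, route — PK (status, appointment_id) and explicit NOT NULL columns excluded).
diagnoses: 4 nullable (cost, notes, severity, diagnosis_id — PK (mrn, result) and explicit NOT NULL columns excluded).
patients: 3 nullable (result, notes, severity — PK (dob, route) and explicit NOT NULL columns excluded).
procedures: 2 nullable (procedure_id, duration — PK (policy_no, bed, severity) and explicit NOT NULL columns excluded).
Total: 4 + 4 + 4 + 3 + 2 = 17.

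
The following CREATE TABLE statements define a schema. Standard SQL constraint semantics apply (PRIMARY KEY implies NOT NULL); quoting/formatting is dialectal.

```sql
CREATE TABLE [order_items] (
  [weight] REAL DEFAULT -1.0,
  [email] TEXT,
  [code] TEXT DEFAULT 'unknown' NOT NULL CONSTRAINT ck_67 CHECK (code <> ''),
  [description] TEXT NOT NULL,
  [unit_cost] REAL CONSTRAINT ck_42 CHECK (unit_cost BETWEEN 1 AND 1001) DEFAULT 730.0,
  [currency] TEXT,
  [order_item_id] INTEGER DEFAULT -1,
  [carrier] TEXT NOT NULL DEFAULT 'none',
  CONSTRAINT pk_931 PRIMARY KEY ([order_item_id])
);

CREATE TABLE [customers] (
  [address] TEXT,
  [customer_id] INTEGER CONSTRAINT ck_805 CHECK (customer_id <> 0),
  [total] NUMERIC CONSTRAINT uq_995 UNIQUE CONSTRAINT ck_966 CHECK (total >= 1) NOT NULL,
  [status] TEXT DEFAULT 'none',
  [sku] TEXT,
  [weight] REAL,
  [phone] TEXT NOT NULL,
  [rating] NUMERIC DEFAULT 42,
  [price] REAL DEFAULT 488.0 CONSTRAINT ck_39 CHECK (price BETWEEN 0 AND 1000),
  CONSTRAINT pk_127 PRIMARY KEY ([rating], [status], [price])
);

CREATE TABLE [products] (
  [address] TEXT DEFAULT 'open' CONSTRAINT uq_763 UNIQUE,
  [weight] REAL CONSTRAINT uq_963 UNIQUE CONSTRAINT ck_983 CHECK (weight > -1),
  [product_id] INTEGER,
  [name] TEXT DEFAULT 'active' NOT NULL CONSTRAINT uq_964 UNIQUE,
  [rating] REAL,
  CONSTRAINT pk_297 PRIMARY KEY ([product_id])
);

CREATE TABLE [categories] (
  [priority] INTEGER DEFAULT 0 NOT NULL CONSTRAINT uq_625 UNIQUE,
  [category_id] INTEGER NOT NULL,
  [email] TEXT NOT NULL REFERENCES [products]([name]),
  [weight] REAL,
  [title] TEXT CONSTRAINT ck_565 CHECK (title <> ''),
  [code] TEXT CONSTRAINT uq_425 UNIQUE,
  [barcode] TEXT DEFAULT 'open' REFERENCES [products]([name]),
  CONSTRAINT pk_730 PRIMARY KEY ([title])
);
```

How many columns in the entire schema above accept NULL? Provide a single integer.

14

order_items: 4 nullable (weight, email, unit_cost, currency — PK (order_item_id) and explicit NOT NULL columns excluded).
customers: 4 nullable (address, customer_id, sku, weight — PK (rating, status, price) and explicit NOT NULL columns excluded).
products: 3 nullable (address, weight, rating — PK (product_id) and explicit NOT NULL columns excluded).
categories: 3 nullable (weight, code, barcode — PK (title) and explicit NOT NULL columns excluded).
Total: 4 + 4 + 3 + 3 = 14.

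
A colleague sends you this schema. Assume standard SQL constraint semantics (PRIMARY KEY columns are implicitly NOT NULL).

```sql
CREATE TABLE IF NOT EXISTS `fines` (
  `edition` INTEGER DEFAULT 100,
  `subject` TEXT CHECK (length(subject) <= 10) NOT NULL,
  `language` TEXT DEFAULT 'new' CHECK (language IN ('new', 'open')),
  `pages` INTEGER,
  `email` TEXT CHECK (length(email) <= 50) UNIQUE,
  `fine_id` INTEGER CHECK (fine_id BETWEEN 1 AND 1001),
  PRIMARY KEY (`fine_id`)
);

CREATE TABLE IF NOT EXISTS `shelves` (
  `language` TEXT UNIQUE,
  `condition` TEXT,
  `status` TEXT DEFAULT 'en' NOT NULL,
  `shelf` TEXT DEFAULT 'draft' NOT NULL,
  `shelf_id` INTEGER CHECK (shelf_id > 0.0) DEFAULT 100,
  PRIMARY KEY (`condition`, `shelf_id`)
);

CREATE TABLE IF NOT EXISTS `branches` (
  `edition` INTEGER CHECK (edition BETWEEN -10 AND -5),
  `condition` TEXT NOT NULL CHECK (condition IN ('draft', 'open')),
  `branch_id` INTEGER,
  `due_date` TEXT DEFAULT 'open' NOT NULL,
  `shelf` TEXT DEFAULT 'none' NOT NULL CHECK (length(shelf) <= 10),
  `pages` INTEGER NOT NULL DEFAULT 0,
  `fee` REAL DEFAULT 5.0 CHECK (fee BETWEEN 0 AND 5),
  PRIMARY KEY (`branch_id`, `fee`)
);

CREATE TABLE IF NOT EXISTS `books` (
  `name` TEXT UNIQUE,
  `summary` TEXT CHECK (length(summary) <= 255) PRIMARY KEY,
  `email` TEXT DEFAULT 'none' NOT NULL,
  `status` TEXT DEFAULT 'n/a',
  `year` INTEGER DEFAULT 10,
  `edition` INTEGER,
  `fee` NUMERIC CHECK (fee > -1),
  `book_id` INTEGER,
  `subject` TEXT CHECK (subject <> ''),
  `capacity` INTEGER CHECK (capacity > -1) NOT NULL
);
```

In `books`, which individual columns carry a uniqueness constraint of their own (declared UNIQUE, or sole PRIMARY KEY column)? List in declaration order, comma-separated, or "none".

name, summary

- name: declared UNIQUE → unique.
- summary: single-column PRIMARY KEY → unique.
- email: no UNIQUE or single-column PK constraint.
- status: no UNIQUE or single-column PK constraint.
- year: no UNIQUE or single-column PK constraint.
- edition: no UNIQUE or single-column PK constraint.
- fee: no UNIQUE or single-column PK constraint.
- book_id: no UNIQUE or single-column PK constraint.
- subject: no UNIQUE or single-column PK constraint.
- capacity: no UNIQUE or single-column PK constraint.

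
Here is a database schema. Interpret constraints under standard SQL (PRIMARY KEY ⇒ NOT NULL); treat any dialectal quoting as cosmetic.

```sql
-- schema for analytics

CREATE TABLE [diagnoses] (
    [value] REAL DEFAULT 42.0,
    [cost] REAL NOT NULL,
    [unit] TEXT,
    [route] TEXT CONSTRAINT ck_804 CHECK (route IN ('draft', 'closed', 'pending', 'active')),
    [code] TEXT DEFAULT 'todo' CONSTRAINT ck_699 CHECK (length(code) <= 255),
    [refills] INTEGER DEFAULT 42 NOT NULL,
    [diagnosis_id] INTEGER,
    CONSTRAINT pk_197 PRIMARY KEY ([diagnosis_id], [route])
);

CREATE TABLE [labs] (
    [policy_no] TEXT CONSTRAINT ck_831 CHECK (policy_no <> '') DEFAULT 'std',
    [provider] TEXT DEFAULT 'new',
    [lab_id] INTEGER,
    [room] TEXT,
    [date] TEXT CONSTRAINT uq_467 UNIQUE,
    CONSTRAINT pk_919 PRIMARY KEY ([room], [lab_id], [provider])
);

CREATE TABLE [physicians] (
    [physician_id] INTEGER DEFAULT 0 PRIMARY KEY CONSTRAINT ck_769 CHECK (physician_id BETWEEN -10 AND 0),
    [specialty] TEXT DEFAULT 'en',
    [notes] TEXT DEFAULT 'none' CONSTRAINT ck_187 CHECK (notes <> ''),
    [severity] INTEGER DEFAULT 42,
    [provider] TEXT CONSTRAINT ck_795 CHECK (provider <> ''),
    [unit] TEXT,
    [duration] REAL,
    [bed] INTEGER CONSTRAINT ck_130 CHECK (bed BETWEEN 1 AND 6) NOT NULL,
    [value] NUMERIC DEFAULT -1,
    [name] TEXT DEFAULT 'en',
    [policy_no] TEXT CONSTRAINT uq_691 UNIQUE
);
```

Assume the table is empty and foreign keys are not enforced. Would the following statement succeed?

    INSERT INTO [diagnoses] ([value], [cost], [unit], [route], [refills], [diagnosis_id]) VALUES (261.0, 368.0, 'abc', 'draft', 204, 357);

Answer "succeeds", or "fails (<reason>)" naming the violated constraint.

NOT NULL columns: cost is supplied; diagnosis_id is supplied; refills is supplied; route is supplied.
CHECK constraints: 'draft' satisfies (route IN ('draft', 'closed', 'pending', 'active')).
No constraint is violated.

succeeds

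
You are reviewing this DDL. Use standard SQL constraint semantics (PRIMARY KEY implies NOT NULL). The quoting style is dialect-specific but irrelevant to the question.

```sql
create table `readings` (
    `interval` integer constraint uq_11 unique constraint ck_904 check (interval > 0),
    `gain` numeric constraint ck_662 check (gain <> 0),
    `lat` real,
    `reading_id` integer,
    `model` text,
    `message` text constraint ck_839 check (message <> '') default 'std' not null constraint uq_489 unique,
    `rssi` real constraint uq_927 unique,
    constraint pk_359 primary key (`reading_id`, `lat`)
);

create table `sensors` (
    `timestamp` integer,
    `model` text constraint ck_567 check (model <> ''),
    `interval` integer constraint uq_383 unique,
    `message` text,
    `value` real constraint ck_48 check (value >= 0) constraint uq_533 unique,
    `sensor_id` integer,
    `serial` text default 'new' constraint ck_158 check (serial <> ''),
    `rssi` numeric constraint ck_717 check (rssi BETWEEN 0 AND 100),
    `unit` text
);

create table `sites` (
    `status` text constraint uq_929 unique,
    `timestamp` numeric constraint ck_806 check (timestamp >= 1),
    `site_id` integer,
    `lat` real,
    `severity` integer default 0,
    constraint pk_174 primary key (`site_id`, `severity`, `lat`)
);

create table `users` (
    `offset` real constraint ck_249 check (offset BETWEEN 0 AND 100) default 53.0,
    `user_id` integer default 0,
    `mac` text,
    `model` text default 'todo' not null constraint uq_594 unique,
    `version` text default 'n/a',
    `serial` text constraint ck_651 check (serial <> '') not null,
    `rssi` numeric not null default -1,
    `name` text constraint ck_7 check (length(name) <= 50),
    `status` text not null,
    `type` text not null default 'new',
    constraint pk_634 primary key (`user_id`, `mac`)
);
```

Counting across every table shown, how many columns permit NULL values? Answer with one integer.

18

readings: 4 nullable (interval, gain, model, rssi — PK (reading_id, lat) and explicit NOT NULL columns excluded).
sensors: 9 nullable (timestamp, model, interval, message, value, sensor_id, serial, rssi, unit — PK none and explicit NOT NULL columns excluded).
sites: 2 nullable (status, timestamp — PK (site_id, severity, lat) and explicit NOT NULL columns excluded).
users: 3 nullable (offset, version, name — PK (user_id, mac) and explicit NOT NULL columns excluded).
Total: 4 + 9 + 2 + 3 = 18.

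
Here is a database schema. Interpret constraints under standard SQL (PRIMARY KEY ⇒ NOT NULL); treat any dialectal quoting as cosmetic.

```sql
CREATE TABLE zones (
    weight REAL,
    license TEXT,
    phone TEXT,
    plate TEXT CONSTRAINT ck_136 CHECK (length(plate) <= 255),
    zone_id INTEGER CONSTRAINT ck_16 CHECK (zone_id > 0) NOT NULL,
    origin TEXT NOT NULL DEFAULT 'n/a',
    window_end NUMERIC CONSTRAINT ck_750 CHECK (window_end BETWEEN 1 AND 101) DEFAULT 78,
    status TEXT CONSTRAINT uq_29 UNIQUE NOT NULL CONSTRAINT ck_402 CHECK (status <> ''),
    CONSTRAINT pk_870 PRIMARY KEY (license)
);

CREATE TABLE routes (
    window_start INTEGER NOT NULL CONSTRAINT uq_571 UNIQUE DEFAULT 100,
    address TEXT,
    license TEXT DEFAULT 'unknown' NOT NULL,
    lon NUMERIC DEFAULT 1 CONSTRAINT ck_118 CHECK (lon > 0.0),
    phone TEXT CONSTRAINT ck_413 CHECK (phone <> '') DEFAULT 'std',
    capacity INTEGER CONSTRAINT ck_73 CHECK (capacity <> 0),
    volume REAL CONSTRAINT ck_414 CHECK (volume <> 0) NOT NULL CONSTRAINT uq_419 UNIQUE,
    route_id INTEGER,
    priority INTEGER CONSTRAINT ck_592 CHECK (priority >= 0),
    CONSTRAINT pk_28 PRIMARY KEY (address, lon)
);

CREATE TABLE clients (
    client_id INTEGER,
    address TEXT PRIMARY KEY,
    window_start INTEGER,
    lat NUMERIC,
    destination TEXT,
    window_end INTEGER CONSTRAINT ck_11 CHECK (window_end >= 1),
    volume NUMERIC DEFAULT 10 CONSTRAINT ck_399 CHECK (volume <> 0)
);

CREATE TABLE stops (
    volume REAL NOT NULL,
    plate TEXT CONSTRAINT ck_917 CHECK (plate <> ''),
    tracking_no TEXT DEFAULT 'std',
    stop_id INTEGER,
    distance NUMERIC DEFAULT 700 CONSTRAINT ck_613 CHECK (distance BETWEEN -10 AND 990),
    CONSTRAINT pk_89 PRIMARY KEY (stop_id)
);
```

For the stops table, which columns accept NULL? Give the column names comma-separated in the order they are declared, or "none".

plate, tracking_no, distance

- volume: declared NOT NULL → not nullable.
- plate: CHECK does not forbid NULL (a CHECK constraint passes when its expression is NULL) → nullable.
- tracking_no: DEFAULT only fills an omitted column; an explicit NULL is still allowed → nullable.
- stop_id: part of the PRIMARY KEY, which implies NOT NULL → not nullable.
- distance: CHECK does not forbid NULL (a CHECK constraint passes when its expression is NULL) → nullable.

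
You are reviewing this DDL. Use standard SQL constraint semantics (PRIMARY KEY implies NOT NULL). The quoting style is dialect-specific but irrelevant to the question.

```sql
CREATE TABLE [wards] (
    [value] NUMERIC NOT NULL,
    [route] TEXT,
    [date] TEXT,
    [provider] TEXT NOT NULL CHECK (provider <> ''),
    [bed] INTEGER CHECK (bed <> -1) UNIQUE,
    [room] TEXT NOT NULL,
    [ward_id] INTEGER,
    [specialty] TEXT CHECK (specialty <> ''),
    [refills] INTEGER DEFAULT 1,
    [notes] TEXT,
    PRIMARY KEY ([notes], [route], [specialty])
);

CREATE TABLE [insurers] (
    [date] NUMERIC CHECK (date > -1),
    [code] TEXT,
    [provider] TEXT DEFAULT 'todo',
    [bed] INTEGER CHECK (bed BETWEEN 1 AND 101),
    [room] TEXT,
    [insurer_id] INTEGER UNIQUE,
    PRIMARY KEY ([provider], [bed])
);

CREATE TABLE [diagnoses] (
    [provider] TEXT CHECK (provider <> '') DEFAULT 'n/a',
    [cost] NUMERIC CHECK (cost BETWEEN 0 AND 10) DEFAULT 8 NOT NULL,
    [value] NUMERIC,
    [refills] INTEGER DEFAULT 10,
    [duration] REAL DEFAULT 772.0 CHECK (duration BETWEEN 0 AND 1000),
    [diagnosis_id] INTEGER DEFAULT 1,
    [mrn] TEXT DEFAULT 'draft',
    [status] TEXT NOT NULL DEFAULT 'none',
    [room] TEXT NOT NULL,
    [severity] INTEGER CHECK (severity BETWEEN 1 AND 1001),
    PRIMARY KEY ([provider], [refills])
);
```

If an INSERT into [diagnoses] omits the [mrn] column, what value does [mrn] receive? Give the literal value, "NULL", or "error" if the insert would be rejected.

'draft'

mrn has an explicit DEFAULT 'draft'.
When the column is omitted from an INSERT, that default is used.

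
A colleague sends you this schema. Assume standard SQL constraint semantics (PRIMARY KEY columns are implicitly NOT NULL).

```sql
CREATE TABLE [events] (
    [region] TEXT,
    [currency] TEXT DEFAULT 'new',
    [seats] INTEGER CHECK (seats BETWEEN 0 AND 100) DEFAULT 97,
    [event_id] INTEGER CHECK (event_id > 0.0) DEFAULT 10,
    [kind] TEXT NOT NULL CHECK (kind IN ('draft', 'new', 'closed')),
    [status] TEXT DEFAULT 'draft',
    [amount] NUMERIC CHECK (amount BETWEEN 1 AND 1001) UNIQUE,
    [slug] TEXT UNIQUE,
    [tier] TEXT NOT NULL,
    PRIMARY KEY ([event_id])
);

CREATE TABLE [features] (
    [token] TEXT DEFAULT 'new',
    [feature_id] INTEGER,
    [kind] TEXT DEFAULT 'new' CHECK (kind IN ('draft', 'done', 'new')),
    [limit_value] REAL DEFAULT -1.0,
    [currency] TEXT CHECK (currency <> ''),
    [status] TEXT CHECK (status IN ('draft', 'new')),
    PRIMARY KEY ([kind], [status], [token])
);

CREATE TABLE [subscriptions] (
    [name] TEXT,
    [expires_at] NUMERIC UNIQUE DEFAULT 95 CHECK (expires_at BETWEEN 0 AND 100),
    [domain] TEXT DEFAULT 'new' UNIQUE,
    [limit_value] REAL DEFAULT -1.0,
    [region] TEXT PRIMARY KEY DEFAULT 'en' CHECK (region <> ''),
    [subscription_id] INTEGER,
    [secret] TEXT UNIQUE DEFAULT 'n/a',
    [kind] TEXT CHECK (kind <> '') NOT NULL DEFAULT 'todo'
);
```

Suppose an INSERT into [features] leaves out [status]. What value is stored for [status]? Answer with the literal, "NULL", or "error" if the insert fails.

error

status has no DEFAULT clause.
Omitting it would insert NULL, but it is part of the PRIMARY KEY, so the INSERT fails.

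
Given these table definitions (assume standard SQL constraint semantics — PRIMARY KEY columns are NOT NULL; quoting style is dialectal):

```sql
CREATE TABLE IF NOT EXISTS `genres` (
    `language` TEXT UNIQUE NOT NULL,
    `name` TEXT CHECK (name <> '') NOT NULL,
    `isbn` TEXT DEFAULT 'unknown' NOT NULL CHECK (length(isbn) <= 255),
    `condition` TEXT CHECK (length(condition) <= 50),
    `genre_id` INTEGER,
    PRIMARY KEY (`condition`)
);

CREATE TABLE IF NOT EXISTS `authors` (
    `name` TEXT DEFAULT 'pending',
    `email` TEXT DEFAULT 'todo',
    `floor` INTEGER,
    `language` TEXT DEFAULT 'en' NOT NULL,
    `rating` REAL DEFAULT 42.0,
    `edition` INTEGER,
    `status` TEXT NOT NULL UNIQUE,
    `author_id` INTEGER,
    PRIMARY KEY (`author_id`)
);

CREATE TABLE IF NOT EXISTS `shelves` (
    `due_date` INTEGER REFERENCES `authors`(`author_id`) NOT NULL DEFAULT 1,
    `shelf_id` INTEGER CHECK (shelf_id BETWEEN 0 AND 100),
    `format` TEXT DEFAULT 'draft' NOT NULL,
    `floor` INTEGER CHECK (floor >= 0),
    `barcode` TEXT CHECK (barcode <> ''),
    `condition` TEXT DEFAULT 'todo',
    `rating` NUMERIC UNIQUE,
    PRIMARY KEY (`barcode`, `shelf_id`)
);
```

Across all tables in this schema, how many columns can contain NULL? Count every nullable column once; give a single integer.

9

genres: 1 nullable (genre_id — PK (condition) and explicit NOT NULL columns excluded).
authors: 5 nullable (name, email, floor, rating, edition — PK (author_id) and explicit NOT NULL columns excluded).
shelves: 3 nullable (floor, condition, rating — PK (barcode, shelf_id) and explicit NOT NULL columns excluded).
Total: 1 + 5 + 3 = 9.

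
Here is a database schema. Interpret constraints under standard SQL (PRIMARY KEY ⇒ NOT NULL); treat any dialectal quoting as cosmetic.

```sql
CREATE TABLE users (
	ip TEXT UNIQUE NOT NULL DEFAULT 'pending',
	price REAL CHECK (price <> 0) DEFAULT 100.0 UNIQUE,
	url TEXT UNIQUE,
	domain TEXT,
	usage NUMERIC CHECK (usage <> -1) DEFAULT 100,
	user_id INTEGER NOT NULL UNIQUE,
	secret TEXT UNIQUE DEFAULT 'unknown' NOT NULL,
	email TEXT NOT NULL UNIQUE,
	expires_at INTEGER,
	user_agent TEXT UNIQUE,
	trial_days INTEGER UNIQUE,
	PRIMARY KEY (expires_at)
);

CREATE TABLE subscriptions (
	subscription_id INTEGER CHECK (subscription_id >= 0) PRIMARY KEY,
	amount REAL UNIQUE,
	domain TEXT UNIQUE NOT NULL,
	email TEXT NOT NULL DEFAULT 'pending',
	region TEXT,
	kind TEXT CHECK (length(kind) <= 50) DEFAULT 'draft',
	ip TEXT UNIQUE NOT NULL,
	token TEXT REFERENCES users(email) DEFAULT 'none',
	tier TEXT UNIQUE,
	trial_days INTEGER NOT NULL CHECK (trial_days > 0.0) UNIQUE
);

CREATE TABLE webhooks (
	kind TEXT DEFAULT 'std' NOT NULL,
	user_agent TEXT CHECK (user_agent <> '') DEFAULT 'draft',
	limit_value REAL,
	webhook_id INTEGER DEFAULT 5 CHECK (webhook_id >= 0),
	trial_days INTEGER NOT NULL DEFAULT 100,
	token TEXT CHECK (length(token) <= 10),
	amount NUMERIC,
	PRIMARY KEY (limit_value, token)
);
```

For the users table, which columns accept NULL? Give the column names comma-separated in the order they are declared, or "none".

price, url, domain, usage, user_agent, trial_days

- ip: declared NOT NULL → not nullable.
- price: CHECK does not forbid NULL (a CHECK constraint passes when its expression is NULL) → nullable.
- url: UNIQUE does not imply NOT NULL → nullable.
- domain: no NOT NULL constraint applies → nullable.
- usage: CHECK does not forbid NULL (a CHECK constraint passes when its expression is NULL) → nullable.
- user_id: declared NOT NULL → not nullable.
- secret: declared NOT NULL → not nullable.
- email: declared NOT NULL → not nullable.
- expires_at: part of the PRIMARY KEY, which implies NOT NULL → not nullable.
- user_agent: UNIQUE does not imply NOT NULL → nullable.
- trial_days: UNIQUE does not imply NOT NULL → nullable.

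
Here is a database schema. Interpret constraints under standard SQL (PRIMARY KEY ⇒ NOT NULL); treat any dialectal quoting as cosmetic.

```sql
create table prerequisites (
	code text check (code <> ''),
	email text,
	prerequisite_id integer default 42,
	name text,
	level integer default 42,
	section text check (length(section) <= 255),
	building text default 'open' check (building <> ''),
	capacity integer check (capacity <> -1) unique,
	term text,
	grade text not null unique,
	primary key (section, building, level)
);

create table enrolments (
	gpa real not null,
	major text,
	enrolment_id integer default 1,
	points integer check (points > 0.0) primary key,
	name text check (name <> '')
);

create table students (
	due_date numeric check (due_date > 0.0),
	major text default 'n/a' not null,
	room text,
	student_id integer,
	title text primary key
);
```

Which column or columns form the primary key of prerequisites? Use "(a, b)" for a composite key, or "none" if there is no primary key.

(section, building, level)

A table-level PRIMARY KEY clause names 3 columns: section, building, level.
This is a composite key — the combination is unique, not each column individually.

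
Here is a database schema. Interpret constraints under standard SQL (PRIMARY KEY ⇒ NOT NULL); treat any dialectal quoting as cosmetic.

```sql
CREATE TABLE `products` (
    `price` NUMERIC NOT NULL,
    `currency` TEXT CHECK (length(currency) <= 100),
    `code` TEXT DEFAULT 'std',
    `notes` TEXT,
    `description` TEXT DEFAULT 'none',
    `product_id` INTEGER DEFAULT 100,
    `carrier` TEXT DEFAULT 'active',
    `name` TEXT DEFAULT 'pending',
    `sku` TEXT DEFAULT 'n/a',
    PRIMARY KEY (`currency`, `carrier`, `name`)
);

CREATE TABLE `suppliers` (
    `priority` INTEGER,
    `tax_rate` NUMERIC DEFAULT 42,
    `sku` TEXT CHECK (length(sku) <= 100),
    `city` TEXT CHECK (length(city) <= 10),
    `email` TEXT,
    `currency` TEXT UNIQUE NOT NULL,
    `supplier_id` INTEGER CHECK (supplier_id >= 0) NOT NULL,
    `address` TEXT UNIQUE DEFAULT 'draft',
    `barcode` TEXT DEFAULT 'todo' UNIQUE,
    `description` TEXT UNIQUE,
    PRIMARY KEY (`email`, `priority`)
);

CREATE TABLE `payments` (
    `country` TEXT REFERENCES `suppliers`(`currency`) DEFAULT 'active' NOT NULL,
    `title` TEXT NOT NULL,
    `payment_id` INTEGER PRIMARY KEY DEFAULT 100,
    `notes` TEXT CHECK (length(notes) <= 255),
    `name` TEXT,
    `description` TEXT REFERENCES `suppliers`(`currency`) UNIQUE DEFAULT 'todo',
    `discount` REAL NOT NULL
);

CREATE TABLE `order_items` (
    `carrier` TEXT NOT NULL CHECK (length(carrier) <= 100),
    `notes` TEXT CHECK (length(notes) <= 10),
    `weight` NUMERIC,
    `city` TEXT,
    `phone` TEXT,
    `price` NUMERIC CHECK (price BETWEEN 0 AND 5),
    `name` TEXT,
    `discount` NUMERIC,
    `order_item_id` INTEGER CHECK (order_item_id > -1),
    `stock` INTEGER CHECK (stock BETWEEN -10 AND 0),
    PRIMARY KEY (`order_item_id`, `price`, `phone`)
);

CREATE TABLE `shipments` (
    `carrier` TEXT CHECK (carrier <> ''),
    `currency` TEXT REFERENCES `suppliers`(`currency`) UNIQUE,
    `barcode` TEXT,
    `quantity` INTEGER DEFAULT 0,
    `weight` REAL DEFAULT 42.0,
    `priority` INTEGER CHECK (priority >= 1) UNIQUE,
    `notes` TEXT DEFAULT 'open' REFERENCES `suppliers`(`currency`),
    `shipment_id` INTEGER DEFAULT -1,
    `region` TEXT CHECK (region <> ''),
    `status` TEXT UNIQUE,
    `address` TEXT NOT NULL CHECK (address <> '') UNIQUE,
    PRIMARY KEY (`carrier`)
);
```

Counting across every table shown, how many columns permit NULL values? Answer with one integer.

29

products: 5 nullable (code, notes, description, product_id, sku — PK (currency, carrier, name) and explicit NOT NULL columns excluded).
suppliers: 6 nullable (tax_rate, sku, city, address, barcode, description — PK (email, priority) and explicit NOT NULL columns excluded).
payments: 3 nullable (notes, name, description — PK (payment_id) and explicit NOT NULL columns excluded).
order_items: 6 nullable (notes, weight, city, name, discount, stock — PK (order_item_id, price, phone) and explicit NOT NULL columns excluded).
shipments: 9 nullable (currency, barcode, quantity, weight, priority, notes, shipment_id, region, status — PK (carrier) and explicit NOT NULL columns excluded).
Total: 5 + 6 + 3 + 6 + 9 = 29.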